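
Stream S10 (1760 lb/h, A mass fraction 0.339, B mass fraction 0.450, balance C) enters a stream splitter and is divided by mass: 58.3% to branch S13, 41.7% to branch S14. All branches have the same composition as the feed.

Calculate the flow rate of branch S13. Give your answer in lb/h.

Branch S13 flow = 0.583×1760 = 1026.1 lb/h.

1026 lb/h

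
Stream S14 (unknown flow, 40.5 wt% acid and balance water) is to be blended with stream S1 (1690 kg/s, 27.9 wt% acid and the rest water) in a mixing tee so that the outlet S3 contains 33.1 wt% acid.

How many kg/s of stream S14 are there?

1188 kg/s

Let S14 be the unknown flow. Total out = 1690 + S14.
acid balance: 471.51 + 0.405·S14 = 0.331·(1690 + S14)
(0.405 − 0.331)·S14 = 0.331×1690 − 471.51 = 87.88
S14 = 87.88 / 0.074 = 1187.6 kg/s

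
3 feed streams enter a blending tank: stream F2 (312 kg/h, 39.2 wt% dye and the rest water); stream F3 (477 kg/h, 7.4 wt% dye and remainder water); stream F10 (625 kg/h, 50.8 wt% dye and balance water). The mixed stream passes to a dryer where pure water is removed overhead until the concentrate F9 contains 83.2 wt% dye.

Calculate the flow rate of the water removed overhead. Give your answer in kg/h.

dye entering = 312×0.392 + 477×0.074 + 625×0.508 = 475.1 kg/h.
All dye reports to F9, so F9 = 475.1/0.832 = 571.04 kg/h.
Total feed = 1414 kg/h; overhead = 1414 − 571.04 = 842.96 kg/h.

843 kg/h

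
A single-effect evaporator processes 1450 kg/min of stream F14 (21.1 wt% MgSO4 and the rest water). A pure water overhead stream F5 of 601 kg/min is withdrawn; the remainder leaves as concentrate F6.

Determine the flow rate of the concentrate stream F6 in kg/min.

849 kg/min

Concentrate = 1450 − 601 = 849 kg/min.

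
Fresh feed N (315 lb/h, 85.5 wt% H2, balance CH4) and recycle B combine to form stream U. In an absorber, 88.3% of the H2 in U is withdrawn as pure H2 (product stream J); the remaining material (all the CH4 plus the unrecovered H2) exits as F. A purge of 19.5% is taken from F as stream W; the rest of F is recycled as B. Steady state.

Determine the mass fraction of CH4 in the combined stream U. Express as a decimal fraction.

0.441

CH4 enters only via N and leaves only via the purge: 315×0.145 = 0.195×(CH4 in F), and the absorber passes all CH4, so CH4 in U = CH4 in F = 234.23 lb/h.
H2 in U: m_A = 315×0.855 + (1−0.195)·(1−0.883)·m_A, so m_A = 269.32/0.9058 = 297.33 lb/h.
U = 297.33 + 234.23 = 531.56 lb/h.
CH4 fraction in U = 234.23/531.56 = 0.441.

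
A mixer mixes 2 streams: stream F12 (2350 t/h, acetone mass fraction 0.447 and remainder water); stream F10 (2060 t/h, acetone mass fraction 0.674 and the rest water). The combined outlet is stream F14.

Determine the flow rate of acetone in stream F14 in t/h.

acetone out = acetone in = 2350×0.447 + 2060×0.674 = 2438.9 t/h.

2439 t/h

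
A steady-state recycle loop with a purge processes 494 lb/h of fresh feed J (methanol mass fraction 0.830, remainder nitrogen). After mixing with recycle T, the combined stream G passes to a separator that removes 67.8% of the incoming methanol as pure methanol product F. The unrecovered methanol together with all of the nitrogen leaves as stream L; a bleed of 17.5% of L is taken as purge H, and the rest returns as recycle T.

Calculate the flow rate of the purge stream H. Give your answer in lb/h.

nitrogen enters only via J and leaves only via the purge: 494×0.170 = 0.175×(nitrogen in L), and the separator passes all nitrogen, so nitrogen in G = nitrogen in L = 479.89 lb/h.
methanol in G: m_A = 494×0.830 + (1−0.175)·(1−0.678)·m_A, so m_A = 410.02/0.7344 = 558.34 lb/h.
L = (1−0.678)×558.34 + 479.89 = 659.67 lb/h.
Purge H = 0.175×659.67 = 115.44 lb/h.

115.4 lb/h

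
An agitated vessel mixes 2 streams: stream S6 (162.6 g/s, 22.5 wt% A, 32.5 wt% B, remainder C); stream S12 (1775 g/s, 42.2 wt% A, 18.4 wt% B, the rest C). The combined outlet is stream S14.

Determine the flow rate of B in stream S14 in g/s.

379.4 g/s

B out = B in = 162.6×0.325 + 1775×0.184 = 379.45 g/s.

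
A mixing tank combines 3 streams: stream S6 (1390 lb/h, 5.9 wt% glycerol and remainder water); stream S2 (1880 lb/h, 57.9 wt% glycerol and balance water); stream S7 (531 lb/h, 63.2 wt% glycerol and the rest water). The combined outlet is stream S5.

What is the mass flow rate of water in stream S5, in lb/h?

water out = water in = 1390×0.941 + 1880×0.421 + 531×0.368 = 2294.9 lb/h.

2295 lb/h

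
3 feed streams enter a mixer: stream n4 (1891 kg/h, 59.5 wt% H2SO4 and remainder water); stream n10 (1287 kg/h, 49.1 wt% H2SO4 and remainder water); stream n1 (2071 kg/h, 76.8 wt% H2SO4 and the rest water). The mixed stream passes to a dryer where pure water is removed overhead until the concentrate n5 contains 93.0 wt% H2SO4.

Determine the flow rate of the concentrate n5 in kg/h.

H2SO4 entering = 1891×0.595 + 1287×0.491 + 2071×0.768 = 3347.6 kg/h.
All H2SO4 reports to n5, so n5 = 3347.6/0.930 = 3599.6 kg/h.

3600 kg/h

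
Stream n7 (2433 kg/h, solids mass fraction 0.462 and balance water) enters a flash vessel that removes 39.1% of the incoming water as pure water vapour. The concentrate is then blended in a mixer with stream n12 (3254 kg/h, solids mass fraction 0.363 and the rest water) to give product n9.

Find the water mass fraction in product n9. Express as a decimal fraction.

0.555

Vapour removed = 0.391×0.538×2433 = 511.8 kg/h; concentrate = 1921.2 kg/h.
water reaching the mixer = 797.15 (from concentrate) + 3254×0.637 = 2870 kg/h.
Product flow = 1921.2 + 3254 = 5175.2 kg/h; water fraction = 0.555.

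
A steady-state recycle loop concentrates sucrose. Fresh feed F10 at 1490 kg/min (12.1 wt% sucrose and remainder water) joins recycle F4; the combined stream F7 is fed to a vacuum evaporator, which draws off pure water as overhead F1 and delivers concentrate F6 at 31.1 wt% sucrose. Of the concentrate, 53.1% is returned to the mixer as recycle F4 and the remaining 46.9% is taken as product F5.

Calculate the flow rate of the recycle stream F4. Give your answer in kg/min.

Overall sucrose balance (none leaves overhead): sucrose in fresh feed = sucrose in product, i.e. 1490×0.121 = (1−0.531)·F6·0.311.
F6 = 180.29/(0.311×0.469) = 1236.1 kg/min.
Recycle F4 = 0.531×1236.1 = 656.35 kg/min.

656.3 kg/min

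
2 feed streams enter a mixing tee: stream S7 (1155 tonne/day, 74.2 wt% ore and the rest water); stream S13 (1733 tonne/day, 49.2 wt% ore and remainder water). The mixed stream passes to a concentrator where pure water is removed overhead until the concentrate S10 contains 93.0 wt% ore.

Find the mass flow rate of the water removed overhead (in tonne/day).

1050 tonne/day

ore entering = 1155×0.742 + 1733×0.492 = 1709.6 tonne/day.
All ore reports to S10, so S10 = 1709.6/0.930 = 1838.3 tonne/day.
Total feed = 2888 tonne/day; overhead = 2888 − 1838.3 = 1049.7 tonne/day.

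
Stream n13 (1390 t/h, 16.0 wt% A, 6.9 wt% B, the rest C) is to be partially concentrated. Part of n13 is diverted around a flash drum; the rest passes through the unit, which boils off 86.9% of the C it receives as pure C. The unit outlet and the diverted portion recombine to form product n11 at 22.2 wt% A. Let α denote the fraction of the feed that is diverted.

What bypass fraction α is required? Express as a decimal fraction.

All 1390×0.160 = 222.4 t/h of A reaches n11, so n11 = 222.4/0.222 = 1001.8 t/h and vapour = 388.2 t/h.
The evaporator receives (1−α)·1390 of feed at 0.771 C and removes 0.869 of that C:
0.869×0.771×(1−α)×1390 = 388.2
(1−α) = 388.2/931.3 = 0.4168;  α = 0.5832.

0.583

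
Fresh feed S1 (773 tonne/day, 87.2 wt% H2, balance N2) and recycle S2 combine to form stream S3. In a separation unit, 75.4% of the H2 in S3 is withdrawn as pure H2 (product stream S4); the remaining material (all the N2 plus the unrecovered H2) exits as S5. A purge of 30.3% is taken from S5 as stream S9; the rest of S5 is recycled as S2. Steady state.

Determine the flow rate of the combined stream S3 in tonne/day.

N2 enters only via S1 and leaves only via the purge: 773×0.128 = 0.303×(N2 in S5), and the separation unit passes all N2, so N2 in S3 = N2 in S5 = 326.55 tonne/day.
H2 in S3: m_A = 773×0.872 + (1−0.303)·(1−0.754)·m_A, so m_A = 674.06/0.8285 = 813.55 tonne/day.
S3 = 813.55 + 326.55 = 1140.1 tonne/day.

1140 tonne/day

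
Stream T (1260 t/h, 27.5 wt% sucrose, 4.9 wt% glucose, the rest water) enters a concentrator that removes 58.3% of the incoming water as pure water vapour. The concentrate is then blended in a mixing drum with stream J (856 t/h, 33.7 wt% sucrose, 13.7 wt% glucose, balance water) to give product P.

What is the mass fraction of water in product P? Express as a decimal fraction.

0.4974

Vapour removed = 0.583×0.676×1260 = 496.58 t/h; concentrate = 763.42 t/h.
water reaching the mixer = 355.18 (from concentrate) + 856×0.526 = 805.44 t/h.
Product flow = 763.42 + 856 = 1619.4 t/h; water fraction = 0.4974.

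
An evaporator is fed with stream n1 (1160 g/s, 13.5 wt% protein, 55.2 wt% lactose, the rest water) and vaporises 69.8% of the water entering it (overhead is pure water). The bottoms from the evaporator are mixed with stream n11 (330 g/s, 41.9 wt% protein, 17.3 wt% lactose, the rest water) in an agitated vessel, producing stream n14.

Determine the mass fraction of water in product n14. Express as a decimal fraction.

0.1976

Vapour removed = 0.698×0.313×1160 = 253.43 g/s; concentrate = 906.57 g/s.
water reaching the mixer = 109.65 (from concentrate) + 330×0.408 = 244.29 g/s.
Product flow = 906.57 + 330 = 1236.6 g/s; water fraction = 0.1976.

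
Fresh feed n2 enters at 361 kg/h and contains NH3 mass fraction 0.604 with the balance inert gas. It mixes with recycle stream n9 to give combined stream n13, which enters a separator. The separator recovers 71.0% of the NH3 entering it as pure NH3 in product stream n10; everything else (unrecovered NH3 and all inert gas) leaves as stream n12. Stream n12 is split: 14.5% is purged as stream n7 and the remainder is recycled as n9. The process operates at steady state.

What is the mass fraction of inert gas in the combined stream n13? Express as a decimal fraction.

inert gas enters only via n2 and leaves only via the purge: 361×0.396 = 0.145×(inert gas in n12), and the separator passes all inert gas, so inert gas in n13 = inert gas in n12 = 985.9 kg/h.
NH3 in n13: m_A = 361×0.604 + (1−0.145)·(1−0.710)·m_A, so m_A = 218.04/0.7520 = 289.93 kg/h.
n13 = 289.93 + 985.9 = 1275.8 kg/h.
inert gas fraction in n13 = 985.9/1275.8 = 0.773.

0.773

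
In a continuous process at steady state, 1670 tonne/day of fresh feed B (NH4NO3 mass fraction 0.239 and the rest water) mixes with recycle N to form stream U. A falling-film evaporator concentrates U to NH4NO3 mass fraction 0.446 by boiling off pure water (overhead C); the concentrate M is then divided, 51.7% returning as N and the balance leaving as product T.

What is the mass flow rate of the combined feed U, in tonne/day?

Overall NH4NO3 balance (none leaves overhead): NH4NO3 in fresh feed = NH4NO3 in product, i.e. 1670×0.239 = (1−0.517)·M·0.446.
M = 399.13/(0.446×0.483) = 1852.8 tonne/day.
Recycle N = 0.517×1852.8 = 957.91 tonne/day.
Combined feed U = 1670 + 957.91 = 2627.9 tonne/day.

2628 tonne/day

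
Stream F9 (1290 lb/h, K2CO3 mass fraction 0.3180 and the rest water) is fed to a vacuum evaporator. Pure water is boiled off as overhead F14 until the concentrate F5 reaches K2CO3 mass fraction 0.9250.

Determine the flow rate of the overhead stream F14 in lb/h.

K2CO3 is conserved: 1290×0.318 = 410.22 lb/h all reports to the concentrate.
Concentrate = 410.22/(target fraction) = 443.48 lb/h.
Overhead = 1290 − 443.48 = 846.52 lb/h.

846.5 lb/h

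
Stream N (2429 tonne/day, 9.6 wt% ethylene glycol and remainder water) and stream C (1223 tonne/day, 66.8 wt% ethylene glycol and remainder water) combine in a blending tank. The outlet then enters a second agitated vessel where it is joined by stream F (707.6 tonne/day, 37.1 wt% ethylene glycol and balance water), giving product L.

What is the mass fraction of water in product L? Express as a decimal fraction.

Overall, product flow = 4359.6 tonne/day.
water in = 2429×0.904 + 1223×0.332 + 707.6×0.629 = 3046.9 tonne/day.
water fraction in L = 0.6989.

0.6989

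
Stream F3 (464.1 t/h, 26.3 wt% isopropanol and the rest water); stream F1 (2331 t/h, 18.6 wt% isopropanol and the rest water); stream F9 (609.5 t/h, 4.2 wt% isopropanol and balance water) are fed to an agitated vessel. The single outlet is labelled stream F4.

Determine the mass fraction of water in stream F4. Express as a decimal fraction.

0.8293

Total flow out = 464.1 + 2331 + 609.5 = 3404.6 t/h.
water in = 464.1×0.737 + 2331×0.814 + 609.5×0.958 = 2823.4 t/h.
water mass fraction in F4 = 2823.4/3404.6 = 0.8293.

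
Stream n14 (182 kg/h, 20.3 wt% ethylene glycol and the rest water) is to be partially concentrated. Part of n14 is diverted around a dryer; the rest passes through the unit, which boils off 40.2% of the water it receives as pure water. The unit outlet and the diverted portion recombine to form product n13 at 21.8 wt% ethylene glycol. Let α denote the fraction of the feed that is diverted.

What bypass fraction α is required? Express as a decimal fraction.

All 182×0.203 = 36.946 kg/h of ethylene glycol reaches n13, so n13 = 36.946/0.218 = 169.48 kg/h and vapour = 12.523 kg/h.
The evaporator receives (1−α)·182 of feed at 0.797 water and removes 0.402 of that water:
0.402×0.797×(1−α)×182 = 12.523
(1−α) = 12.523/58.312 = 0.2148;  α = 0.7852.

0.785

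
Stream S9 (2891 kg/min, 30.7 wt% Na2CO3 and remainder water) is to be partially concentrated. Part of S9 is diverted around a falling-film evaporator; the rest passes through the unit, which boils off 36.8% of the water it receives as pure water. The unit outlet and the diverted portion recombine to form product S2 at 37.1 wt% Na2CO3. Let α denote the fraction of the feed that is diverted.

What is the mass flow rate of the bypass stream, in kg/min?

All 2891×0.307 = 887.54 kg/min of Na2CO3 reaches S2, so S2 = 887.54/0.371 = 2392.3 kg/min and vapour = 498.72 kg/min.
The evaporator receives (1−α)·2891 of feed at 0.693 water and removes 0.368 of that water:
0.368×0.693×(1−α)×2891 = 498.72
(1−α) = 498.72/737.27 = 0.6764;  α = 0.3236.
Bypass flow = 0.3236×2891 = 935.43 kg/min.

935.4 kg/min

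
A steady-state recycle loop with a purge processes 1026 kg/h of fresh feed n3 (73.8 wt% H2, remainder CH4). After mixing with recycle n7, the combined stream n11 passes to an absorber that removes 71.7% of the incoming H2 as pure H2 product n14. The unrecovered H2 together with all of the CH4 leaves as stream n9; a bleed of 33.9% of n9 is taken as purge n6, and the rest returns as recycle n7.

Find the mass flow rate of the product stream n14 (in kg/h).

667.8 kg/h

H2 in n11: m_A = 1026×0.738 + (1−0.339)·(1−0.717)·m_A, so m_A = 757.19/0.8129 = 931.42 kg/h.
Product n14 = 0.717×931.42 = 667.83 kg/h.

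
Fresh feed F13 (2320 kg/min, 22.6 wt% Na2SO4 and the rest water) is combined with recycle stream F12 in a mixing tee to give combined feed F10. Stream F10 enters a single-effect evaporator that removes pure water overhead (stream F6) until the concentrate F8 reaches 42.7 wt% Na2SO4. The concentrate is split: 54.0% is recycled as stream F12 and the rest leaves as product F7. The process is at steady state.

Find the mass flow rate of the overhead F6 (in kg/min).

Overall Na2SO4 balance (none leaves overhead): Na2SO4 in fresh feed = Na2SO4 in product, i.e. 2320×0.226 = (1−0.540)·F8·0.427.
F8 = 524.32/(0.427×0.460) = 2669.4 kg/min.
Recycle F12 = 0.540×2669.4 = 1441.5 kg/min.
Combined feed F10 = 2320 + 1441.5 = 3761.5 kg/min.
Overhead F6 = F10 − F8 = 3761.5 − 2669.4 = 1092.1 kg/min.

1092 kg/min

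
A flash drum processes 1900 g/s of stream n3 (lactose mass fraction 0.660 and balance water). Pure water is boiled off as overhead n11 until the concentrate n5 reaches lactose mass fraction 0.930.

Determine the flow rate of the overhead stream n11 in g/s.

lactose is conserved: 1900×0.660 = 1254 g/s all reports to the concentrate.
Concentrate = 1254/(target fraction) = 1348.4 g/s.
Overhead = 1900 − 1348.4 = 551.61 g/s.

551.6 g/s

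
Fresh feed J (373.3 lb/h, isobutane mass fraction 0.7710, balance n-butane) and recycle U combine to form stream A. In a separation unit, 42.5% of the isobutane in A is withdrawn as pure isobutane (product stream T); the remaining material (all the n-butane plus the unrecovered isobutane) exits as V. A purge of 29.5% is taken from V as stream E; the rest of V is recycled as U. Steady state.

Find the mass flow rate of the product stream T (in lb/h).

205.7 lb/h

isobutane in A: m_A = 373.3×0.771 + (1−0.295)·(1−0.425)·m_A, so m_A = 287.81/0.5946 = 484.03 lb/h.
Product T = 0.425×484.03 = 205.71 lb/h.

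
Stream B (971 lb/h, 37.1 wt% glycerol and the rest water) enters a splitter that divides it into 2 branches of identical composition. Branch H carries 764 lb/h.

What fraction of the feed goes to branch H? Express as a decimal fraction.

0.787

Fraction to H = 764/971 = 0.7868.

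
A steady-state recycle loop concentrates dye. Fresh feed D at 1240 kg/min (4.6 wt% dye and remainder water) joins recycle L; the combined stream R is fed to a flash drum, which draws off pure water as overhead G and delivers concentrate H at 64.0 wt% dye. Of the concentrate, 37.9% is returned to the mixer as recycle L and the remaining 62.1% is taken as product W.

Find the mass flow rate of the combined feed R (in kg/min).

1294 kg/min

Overall dye balance (none leaves overhead): dye in fresh feed = dye in product, i.e. 1240×0.046 = (1−0.379)·H·0.640.
H = 57.04/(0.640×0.621) = 143.52 kg/min.
Recycle L = 0.379×143.52 = 54.394 kg/min.
Combined feed R = 1240 + 54.394 = 1294.4 kg/min.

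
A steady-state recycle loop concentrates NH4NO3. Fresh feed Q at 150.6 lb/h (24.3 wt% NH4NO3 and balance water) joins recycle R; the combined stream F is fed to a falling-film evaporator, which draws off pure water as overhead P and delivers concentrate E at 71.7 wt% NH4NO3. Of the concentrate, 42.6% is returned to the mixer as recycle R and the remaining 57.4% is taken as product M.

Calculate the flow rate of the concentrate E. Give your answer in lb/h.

88.92 lb/h

Overall NH4NO3 balance (none leaves overhead): NH4NO3 in fresh feed = NH4NO3 in product, i.e. 150.6×0.243 = (1−0.426)·E·0.717.
E = 36.596/(0.717×0.574) = 88.92 lb/h.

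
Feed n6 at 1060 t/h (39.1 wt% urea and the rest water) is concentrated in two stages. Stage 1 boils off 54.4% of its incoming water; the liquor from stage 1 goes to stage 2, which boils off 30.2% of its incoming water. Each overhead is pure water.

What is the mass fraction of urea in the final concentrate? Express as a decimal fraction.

0.669

water in feed = 1060×0.609 = 645.54 t/h.
After stage 1: water left = (1−0.544)×645.54 = 294.37; stream total = 708.83 t/h.
After stage 2: water left = (1−0.302)×294.37 = 205.47; final concentrate = 619.93 t/h.
urea fraction = 414.46/619.93 = 0.669.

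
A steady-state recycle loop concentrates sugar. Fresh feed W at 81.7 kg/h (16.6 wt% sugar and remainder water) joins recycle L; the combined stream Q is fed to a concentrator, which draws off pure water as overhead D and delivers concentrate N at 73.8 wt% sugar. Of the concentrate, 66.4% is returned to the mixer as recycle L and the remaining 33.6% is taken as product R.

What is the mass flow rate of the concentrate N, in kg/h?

54.69 kg/h

Overall sugar balance (none leaves overhead): sugar in fresh feed = sugar in product, i.e. 81.7×0.166 = (1−0.664)·N·0.738.
N = 13.562/(0.738×0.336) = 54.693 kg/h.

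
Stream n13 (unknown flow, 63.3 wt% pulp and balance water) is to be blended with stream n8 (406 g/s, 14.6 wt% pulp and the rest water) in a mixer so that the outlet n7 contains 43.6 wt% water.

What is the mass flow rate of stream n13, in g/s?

Let n13 be the unknown flow. Total out = 406 + n13.
water balance: 346.72 + 0.367·n13 = 0.436·(406 + n13)
(0.367 − 0.436)·n13 = 0.436×406 − 346.72 = -169.71
n13 = -169.71 / -0.069 = 2459.5 g/s

2460 g/s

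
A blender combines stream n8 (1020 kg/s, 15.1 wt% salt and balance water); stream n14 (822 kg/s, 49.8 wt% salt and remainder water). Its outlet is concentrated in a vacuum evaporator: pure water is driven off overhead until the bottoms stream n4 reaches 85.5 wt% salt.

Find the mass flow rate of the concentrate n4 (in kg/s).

salt entering = 1020×0.151 + 822×0.498 = 563.38 kg/s.
All salt reports to n4, so n4 = 563.38/0.855 = 658.92 kg/s.

658.9 kg/s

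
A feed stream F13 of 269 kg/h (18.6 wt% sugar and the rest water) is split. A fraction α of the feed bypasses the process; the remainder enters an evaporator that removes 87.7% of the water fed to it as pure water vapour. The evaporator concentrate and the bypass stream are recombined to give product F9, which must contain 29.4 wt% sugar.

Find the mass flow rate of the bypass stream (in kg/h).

130.6 kg/h

All 269×0.186 = 50.034 kg/h of sugar reaches F9, so F9 = 50.034/0.294 = 170.18 kg/h and vapour = 98.816 kg/h.
The evaporator receives (1−α)·269 of feed at 0.814 water and removes 0.877 of that water:
0.877×0.814×(1−α)×269 = 98.816
(1−α) = 98.816/192.03 = 0.5146;  α = 0.4854.
Bypass flow = 0.4854×269 = 130.58 kg/h.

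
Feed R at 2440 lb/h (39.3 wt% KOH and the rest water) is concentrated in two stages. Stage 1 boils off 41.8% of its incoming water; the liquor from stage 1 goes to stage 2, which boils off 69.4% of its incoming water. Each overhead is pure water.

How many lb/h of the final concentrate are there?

water in feed = 2440×0.607 = 1481.1 lb/h.
After stage 1: water left = (1−0.418)×1481.1 = 861.99; stream total = 1820.9 lb/h.
After stage 2: water left = (1−0.694)×861.99 = 263.77; final concentrate = 1222.7 lb/h.

1223 lb/h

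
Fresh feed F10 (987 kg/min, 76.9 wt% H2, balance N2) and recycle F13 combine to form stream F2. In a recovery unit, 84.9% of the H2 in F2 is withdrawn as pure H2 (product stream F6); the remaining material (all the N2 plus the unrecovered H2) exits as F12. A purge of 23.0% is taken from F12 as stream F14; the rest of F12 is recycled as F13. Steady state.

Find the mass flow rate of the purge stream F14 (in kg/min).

N2 enters only via F10 and leaves only via the purge: 987×0.231 = 0.230×(N2 in F12), and the recovery unit passes all N2, so N2 in F2 = N2 in F12 = 991.29 kg/min.
H2 in F2: m_A = 987×0.769 + (1−0.230)·(1−0.849)·m_A, so m_A = 759/0.8837 = 858.86 kg/min.
F12 = (1−0.849)×858.86 + 991.29 = 1121 kg/min.
Purge F14 = 0.230×1121 = 257.83 kg/min.

257.8 kg/min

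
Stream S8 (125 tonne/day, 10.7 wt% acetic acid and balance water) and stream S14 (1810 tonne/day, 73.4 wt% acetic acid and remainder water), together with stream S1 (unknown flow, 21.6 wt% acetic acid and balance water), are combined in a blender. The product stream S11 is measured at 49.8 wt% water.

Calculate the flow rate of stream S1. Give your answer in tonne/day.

Let S1 be the unknown flow. Total out = 1935 + S1.
water balance: 593.09 + 0.784·S1 = 0.498·(1935 + S1)
(0.784 − 0.498)·S1 = 0.498×1935 − 593.09 = 370.54
S1 = 370.54 / 0.286 = 1295.6 tonne/day

1296 tonne/day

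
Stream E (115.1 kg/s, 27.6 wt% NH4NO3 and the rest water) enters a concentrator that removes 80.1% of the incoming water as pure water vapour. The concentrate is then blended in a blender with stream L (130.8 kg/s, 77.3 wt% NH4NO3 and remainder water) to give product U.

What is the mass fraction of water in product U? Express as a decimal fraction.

0.258

Vapour removed = 0.801×0.724×115.1 = 66.749 kg/s; concentrate = 48.351 kg/s.
water reaching the mixer = 16.583 (from concentrate) + 130.8×0.227 = 46.275 kg/s.
Product flow = 48.351 + 130.8 = 179.15 kg/s; water fraction = 0.258.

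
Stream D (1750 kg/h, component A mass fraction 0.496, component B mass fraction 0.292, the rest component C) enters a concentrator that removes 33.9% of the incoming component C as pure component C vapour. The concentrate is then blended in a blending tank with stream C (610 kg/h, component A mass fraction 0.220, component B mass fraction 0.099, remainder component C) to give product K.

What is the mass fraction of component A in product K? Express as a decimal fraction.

Vapour removed = 0.339×0.212×1750 = 125.77 kg/h; concentrate = 1624.2 kg/h.
component A reaching the mixer = 868 (from concentrate) + 610×0.220 = 1002.2 kg/h.
Product flow = 1624.2 + 610 = 2234.2 kg/h; component A fraction = 0.449.

0.449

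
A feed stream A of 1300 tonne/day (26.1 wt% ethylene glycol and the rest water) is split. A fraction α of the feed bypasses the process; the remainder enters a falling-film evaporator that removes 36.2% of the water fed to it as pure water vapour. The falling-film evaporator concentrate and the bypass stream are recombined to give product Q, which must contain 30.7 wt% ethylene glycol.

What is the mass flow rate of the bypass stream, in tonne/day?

All 1300×0.261 = 339.3 tonne/day of ethylene glycol reaches Q, so Q = 339.3/0.307 = 1105.2 tonne/day and vapour = 194.79 tonne/day.
The evaporator receives (1−α)·1300 of feed at 0.739 water and removes 0.362 of that water:
0.362×0.739×(1−α)×1300 = 194.79
(1−α) = 194.79/347.77 = 0.5601;  α = 0.4399.
Bypass flow = 0.4399×1300 = 571.87 tonne/day.

571.9 tonne/day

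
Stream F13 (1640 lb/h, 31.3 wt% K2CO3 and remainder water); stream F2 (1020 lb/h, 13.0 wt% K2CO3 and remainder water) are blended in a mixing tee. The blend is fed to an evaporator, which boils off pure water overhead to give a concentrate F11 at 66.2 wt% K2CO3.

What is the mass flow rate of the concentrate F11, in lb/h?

975.7 lb/h

K2CO3 entering = 1640×0.313 + 1020×0.130 = 645.92 lb/h.
All K2CO3 reports to F11, so F11 = 645.92/0.662 = 975.71 lb/h.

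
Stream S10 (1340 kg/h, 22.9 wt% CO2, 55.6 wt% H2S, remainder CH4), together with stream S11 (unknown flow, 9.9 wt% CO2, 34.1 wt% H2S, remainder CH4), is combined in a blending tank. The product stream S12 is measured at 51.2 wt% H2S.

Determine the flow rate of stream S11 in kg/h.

Let S11 be the unknown flow. Total out = 1340 + S11.
H2S balance: 745.04 + 0.341·S11 = 0.512·(1340 + S11)
(0.341 − 0.512)·S11 = 0.512×1340 − 745.04 = -58.96
S11 = -58.96 / -0.171 = 344.8 kg/h

344.8 kg/h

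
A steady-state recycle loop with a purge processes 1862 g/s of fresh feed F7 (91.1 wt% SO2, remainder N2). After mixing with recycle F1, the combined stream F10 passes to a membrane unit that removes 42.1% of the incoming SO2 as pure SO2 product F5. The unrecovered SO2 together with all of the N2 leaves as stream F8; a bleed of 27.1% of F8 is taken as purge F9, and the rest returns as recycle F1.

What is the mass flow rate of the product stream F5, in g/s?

1236 g/s

SO2 in F10: m_A = 1862×0.911 + (1−0.271)·(1−0.421)·m_A, so m_A = 1696.3/0.5779 = 2935.2 g/s.
Product F5 = 0.421×2935.2 = 1235.7 g/s.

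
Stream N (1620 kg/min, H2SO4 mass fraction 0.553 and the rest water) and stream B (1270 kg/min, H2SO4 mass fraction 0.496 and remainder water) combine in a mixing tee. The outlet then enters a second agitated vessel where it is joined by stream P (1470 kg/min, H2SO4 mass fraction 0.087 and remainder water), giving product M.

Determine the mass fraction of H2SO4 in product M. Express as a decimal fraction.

0.379

Overall, product flow = 4360 kg/min.
H2SO4 in = 1620×0.553 + 1270×0.496 + 1470×0.087 = 1653.7 kg/min.
H2SO4 fraction in M = 0.379.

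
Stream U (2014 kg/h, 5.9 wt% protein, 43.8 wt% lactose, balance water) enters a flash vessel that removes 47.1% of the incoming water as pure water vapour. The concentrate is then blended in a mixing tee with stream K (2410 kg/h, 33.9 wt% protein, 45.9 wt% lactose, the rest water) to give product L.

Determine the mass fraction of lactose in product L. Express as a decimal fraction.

0.5038

Vapour removed = 0.471×0.503×2014 = 477.14 kg/h; concentrate = 1536.9 kg/h.
lactose reaching the mixer = 882.13 (from concentrate) + 2410×0.459 = 1988.3 kg/h.
Product flow = 1536.9 + 2410 = 3946.9 kg/h; lactose fraction = 0.5038.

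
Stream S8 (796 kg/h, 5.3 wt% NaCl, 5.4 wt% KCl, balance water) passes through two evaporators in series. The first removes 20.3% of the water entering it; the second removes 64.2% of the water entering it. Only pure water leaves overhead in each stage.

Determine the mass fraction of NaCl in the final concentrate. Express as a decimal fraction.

water in feed = 796×0.893 = 710.83 kg/h.
After stage 1: water left = (1−0.203)×710.83 = 566.53; stream total = 651.7 kg/h.
After stage 2: water left = (1−0.642)×566.53 = 202.82; final concentrate = 287.99 kg/h.
NaCl fraction = 42.188/287.99 = 0.1465.

0.1465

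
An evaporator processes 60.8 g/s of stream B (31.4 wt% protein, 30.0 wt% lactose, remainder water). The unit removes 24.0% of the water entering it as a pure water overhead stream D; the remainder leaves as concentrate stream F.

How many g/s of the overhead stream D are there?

water entering = 60.8×0.386 = 23.469 g/s; overhead removed = 0.240×23.469 = 5.6325 g/s.

5.633 g/s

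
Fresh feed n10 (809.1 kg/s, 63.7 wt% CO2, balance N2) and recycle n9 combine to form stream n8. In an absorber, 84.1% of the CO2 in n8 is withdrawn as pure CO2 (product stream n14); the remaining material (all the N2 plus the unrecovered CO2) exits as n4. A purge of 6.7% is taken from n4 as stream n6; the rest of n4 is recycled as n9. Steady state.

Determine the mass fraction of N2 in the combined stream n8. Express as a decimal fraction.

0.879

N2 enters only via n10 and leaves only via the purge: 809.1×0.363 = 0.067×(N2 in n4), and the absorber passes all N2, so N2 in n8 = N2 in n4 = 4383.6 kg/s.
CO2 in n8: m_A = 809.1×0.637 + (1−0.067)·(1−0.841)·m_A, so m_A = 515.4/0.8517 = 605.17 kg/s.
n8 = 605.17 + 4383.6 = 4988.8 kg/s.
N2 fraction in n8 = 4383.6/4988.8 = 0.879.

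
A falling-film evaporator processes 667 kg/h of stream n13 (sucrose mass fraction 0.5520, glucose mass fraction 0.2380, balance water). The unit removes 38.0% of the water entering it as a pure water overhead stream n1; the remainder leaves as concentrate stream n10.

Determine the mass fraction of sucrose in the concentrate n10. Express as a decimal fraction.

sucrose is not removed: 667×0.552 = 368.18 kg/h of sucrose enters n10.
water entering = 667×0.210 = 140.07 kg/h; overhead removed = 0.380×140.07 = 53.227 kg/h.
Concentrate = 667 − 53.227 = 613.77 kg/h.
Mass fraction = 368.18/613.77 = 0.5999.

0.5999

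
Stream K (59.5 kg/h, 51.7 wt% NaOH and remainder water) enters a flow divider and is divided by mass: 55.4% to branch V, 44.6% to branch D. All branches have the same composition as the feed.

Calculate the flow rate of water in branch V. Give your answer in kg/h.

15.92 kg/h

Branch V total = 0.554×59.5 = 32.963 kg/h.
water in V = 0.483×32.963 = 15.921 kg/h.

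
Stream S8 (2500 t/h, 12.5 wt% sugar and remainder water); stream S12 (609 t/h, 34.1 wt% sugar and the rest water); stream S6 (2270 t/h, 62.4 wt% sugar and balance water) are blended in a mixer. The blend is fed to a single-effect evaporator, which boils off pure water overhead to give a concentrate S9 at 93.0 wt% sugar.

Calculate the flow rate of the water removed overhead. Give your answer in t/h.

3297 t/h

sugar entering = 2500×0.125 + 609×0.341 + 2270×0.624 = 1936.6 t/h.
All sugar reports to S9, so S9 = 1936.6/0.930 = 2082.4 t/h.
Total feed = 5379 t/h; overhead = 5379 − 2082.4 = 3296.6 t/h.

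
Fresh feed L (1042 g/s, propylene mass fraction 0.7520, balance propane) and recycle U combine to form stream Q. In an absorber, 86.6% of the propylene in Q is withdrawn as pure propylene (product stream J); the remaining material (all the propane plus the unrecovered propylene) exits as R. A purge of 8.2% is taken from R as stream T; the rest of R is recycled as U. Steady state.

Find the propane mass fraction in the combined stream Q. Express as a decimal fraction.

0.7791

propane enters only via L and leaves only via the purge: 1042×0.248 = 0.082×(propane in R), and the absorber passes all propane, so propane in Q = propane in R = 3151.4 g/s.
propylene in Q: m_A = 1042×0.752 + (1−0.082)·(1−0.866)·m_A, so m_A = 783.58/0.8770 = 893.49 g/s.
Q = 893.49 + 3151.4 = 4044.9 g/s.
propane fraction in Q = 3151.4/4044.9 = 0.7791.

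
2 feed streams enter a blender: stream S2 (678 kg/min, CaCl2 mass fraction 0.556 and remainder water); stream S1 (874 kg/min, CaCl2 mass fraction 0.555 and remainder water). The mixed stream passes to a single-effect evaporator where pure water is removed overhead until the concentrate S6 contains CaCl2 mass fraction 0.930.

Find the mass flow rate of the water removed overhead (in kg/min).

CaCl2 entering = 678×0.556 + 874×0.555 = 862.04 kg/min.
All CaCl2 reports to S6, so S6 = 862.04/0.930 = 926.92 kg/min.
Total feed = 1552 kg/min; overhead = 1552 − 926.92 = 625.08 kg/min.

625.1 kg/min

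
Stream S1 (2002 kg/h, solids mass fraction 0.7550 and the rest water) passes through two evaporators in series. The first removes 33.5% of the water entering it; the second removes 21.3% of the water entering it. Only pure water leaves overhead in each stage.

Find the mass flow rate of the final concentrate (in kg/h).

water in feed = 2002×0.245 = 490.49 kg/h.
After stage 1: water left = (1−0.335)×490.49 = 326.18; stream total = 1837.7 kg/h.
After stage 2: water left = (1−0.213)×326.18 = 256.7; final concentrate = 1768.2 kg/h.

1768 kg/h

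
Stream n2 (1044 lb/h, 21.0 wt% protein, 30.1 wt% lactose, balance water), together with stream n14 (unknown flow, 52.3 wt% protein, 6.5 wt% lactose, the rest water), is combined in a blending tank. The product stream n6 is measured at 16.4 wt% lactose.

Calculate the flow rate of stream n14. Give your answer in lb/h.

1445 lb/h

Let n14 be the unknown flow. Total out = 1044 + n14.
lactose balance: 314.24 + 0.065·n14 = 0.164·(1044 + n14)
(0.065 − 0.164)·n14 = 0.164×1044 − 314.24 = -143.03
n14 = -143.03 / -0.099 = 1444.7 lb/h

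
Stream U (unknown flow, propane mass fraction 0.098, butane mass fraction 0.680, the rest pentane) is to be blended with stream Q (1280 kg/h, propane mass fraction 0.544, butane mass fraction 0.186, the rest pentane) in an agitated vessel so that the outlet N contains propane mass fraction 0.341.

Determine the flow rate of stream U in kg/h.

1069 kg/h

Let U be the unknown flow. Total out = 1280 + U.
propane balance: 696.32 + 0.098·U = 0.341·(1280 + U)
(0.098 − 0.341)·U = 0.341×1280 − 696.32 = -259.84
U = -259.84 / -0.243 = 1069.3 kg/h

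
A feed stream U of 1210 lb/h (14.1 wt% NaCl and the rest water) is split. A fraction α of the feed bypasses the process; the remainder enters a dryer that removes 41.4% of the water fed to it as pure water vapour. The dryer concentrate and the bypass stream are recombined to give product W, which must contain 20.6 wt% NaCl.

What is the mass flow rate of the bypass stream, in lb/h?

136.4 lb/h

All 1210×0.141 = 170.61 lb/h of NaCl reaches W, so W = 170.61/0.206 = 828.2 lb/h and vapour = 381.8 lb/h.
The evaporator receives (1−α)·1210 of feed at 0.859 water and removes 0.414 of that water:
0.414×0.859×(1−α)×1210 = 381.8
(1−α) = 381.8/430.31 = 0.8873;  α = 0.1127.
Bypass flow = 0.1127×1210 = 136.41 lb/h.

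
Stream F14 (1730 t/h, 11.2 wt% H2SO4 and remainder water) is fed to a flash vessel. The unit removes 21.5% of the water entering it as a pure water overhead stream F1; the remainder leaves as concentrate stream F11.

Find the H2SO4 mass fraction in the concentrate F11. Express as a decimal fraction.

0.138

H2SO4 is not removed: 1730×0.112 = 193.76 t/h of H2SO4 enters F11.
water entering = 1730×0.888 = 1536.2 t/h; overhead removed = 0.215×1536.2 = 330.29 t/h.
Concentrate = 1730 − 330.29 = 1399.7 t/h.
Mass fraction = 193.76/1399.7 = 0.138.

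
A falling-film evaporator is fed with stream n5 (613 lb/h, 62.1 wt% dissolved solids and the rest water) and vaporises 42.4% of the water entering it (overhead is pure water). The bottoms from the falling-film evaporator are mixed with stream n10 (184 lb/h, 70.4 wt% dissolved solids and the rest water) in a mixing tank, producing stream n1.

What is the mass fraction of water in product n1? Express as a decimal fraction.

0.270

Vapour removed = 0.424×0.379×613 = 98.507 lb/h; concentrate = 514.49 lb/h.
water reaching the mixer = 133.82 (from concentrate) + 184×0.296 = 188.28 lb/h.
Product flow = 514.49 + 184 = 698.49 lb/h; water fraction = 0.270.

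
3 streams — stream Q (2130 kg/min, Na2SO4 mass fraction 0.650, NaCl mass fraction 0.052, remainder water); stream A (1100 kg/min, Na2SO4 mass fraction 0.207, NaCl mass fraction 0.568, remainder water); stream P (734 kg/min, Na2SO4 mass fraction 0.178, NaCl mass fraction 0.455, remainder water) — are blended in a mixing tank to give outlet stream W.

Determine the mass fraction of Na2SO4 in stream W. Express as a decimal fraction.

Total flow out = 2130 + 1100 + 734 = 3964 kg/min.
Na2SO4 in = 2130×0.650 + 1100×0.207 + 734×0.178 = 1742.9 kg/min.
Na2SO4 mass fraction in W = 1742.9/3964 = 0.440.

0.440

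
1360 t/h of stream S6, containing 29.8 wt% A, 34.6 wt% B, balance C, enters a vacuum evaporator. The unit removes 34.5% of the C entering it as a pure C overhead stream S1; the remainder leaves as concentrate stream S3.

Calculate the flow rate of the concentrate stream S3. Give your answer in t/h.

C entering = 1360×0.356 = 484.16 t/h; overhead removed = 0.345×484.16 = 167.04 t/h.
Concentrate = 1360 − 167.04 = 1193 t/h.

1193 t/h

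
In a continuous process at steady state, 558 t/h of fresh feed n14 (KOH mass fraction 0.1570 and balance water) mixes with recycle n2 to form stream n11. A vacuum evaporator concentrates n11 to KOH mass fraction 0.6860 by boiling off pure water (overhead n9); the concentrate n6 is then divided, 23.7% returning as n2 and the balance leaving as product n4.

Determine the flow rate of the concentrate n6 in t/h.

Overall KOH balance (none leaves overhead): KOH in fresh feed = KOH in product, i.e. 558×0.157 = (1−0.237)·n6·0.686.
n6 = 87.606/(0.686×0.763) = 167.37 t/h.

167.4 t/h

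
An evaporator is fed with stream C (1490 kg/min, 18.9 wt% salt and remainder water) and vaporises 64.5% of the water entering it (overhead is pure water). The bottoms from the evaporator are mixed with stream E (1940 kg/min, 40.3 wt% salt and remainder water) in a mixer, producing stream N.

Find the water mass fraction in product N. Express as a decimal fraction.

0.599

Vapour removed = 0.645×0.811×1490 = 779.41 kg/min; concentrate = 710.59 kg/min.
water reaching the mixer = 428.98 (from concentrate) + 1940×0.597 = 1587.2 kg/min.
Product flow = 710.59 + 1940 = 2650.6 kg/min; water fraction = 0.599.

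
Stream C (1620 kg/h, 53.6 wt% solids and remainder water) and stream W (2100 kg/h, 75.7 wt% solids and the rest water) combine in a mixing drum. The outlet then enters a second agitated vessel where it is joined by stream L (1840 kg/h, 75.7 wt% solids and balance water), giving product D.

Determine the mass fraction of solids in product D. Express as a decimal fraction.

0.693

Overall, product flow = 5560 kg/h.
solids in = 1620×0.536 + 2100×0.757 + 1840×0.757 = 3850.9 kg/h.
solids fraction in D = 0.693.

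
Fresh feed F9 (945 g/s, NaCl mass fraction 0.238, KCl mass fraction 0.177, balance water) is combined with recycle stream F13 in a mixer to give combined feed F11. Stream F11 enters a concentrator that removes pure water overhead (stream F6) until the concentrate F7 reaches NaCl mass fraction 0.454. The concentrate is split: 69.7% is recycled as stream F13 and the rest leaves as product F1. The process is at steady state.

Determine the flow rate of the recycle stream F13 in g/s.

Overall NaCl balance (none leaves overhead): NaCl in fresh feed = NaCl in product, i.e. 945×0.238 = (1−0.697)·F7·0.454.
F7 = 224.91/(0.454×0.303) = 1635 g/s.
Recycle F13 = 0.697×1635 = 1139.6 g/s.

1140 g/s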